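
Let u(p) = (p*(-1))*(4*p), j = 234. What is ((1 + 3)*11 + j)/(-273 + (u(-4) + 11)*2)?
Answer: -278/379 ≈ -0.73351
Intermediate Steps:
u(p) = -4*p**2 (u(p) = (-p)*(4*p) = -4*p**2)
((1 + 3)*11 + j)/(-273 + (u(-4) + 11)*2) = ((1 + 3)*11 + 234)/(-273 + (-4*(-4)**2 + 11)*2) = (4*11 + 234)/(-273 + (-4*16 + 11)*2) = (44 + 234)/(-273 + (-64 + 11)*2) = 278/(-273 - 53*2) = 278/(-273 - 106) = 278/(-379) = 278*(-1/379) = -278/379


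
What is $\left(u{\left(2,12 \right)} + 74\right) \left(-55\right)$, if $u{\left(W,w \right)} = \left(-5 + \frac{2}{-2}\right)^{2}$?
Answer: $-6050$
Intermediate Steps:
$u{\left(W,w \right)} = 36$ ($u{\left(W,w \right)} = \left(-5 + 2 \left(- \frac{1}{2}\right)\right)^{2} = \left(-5 - 1\right)^{2} = \left(-6\right)^{2} = 36$)
$\left(u{\left(2,12 \right)} + 74\right) \left(-55\right) = \left(36 + 74\right) \left(-55\right) = 110 \left(-55\right) = -6050$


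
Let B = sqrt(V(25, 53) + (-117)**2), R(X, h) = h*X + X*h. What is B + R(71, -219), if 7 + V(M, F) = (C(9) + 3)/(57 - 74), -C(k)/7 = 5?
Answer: -31098 + sqrt(3954642)/17 ≈ -30981.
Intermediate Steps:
C(k) = -35 (C(k) = -7*5 = -35)
R(X, h) = 2*X*h (R(X, h) = X*h + X*h = 2*X*h)
V(M, F) = -87/17 (V(M, F) = -7 + (-35 + 3)/(57 - 74) = -7 - 32/(-17) = -7 - 32*(-1/17) = -7 + 32/17 = -87/17)
B = sqrt(3954642)/17 (B = sqrt(-87/17 + (-117)**2) = sqrt(-87/17 + 13689) = sqrt(232626/17) = sqrt(3954642)/17 ≈ 116.98)
B + R(71, -219) = sqrt(3954642)/17 + 2*71*(-219) = sqrt(3954642)/17 - 31098 = -31098 + sqrt(3954642)/17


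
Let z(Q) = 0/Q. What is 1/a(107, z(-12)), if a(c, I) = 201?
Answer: 1/201 ≈ 0.0049751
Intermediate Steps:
z(Q) = 0
1/a(107, z(-12)) = 1/201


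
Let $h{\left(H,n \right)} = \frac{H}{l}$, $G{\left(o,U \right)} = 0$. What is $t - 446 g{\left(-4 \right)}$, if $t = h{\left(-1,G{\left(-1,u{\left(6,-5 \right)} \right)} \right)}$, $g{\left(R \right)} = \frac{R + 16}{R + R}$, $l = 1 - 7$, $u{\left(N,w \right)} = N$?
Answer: $\frac{4015}{6} \approx 669.17$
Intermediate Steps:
$l = -6$ ($l = 1 - 7 = -6$)
$g{\left(R \right)} = \frac{16 + R}{2 R}$
$h{\left(H,n \right)} = - \frac{H}{6}$ ($h{\left(H,n \right)} = \frac{H}{-6} = H \left(- \frac{1}{6}\right) = - \frac{H}{6}$)
$t = \frac{1}{6}$ ($t = \left(- \frac{1}{6}\right) \left(-1\right) = \frac{1}{6} \approx 0.16667$)
$t - 446 g{\left(-4 \right)} = \frac{1}{6} - 446 \frac{16 - 4}{2 \left(-4\right)} = \frac{1}{6} - 446 \cdot \frac{1}{2} \left(- \frac{1}{4}\right) 12 = \frac{1}{6} - -669 = \frac{1}{6} + 669 = \frac{4015}{6}$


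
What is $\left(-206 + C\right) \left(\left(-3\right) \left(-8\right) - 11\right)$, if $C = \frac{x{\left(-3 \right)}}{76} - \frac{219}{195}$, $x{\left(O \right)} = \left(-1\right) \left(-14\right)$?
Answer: $- \frac{511139}{190} \approx -2690.2$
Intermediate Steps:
$x{\left(O \right)} = 14$
$C = - \frac{2319}{2470}$ ($C = \frac{14}{76} - \frac{219}{195} = 14 \cdot \frac{1}{76} - \frac{73}{65} = \frac{7}{38} - \frac{73}{65} = - \frac{2319}{2470} \approx -0.93887$)
$\left(-206 + C\right) \left(\left(-3\right) \left(-8\right) - 11\right) = \left(-206 - \frac{2319}{2470}\right) \left(\left(-3\right) \left(-8\right) - 11\right) = - \frac{511139 \left(24 - 11\right)}{2470} = \left(- \frac{511139}{2470}\right) 13 = - \frac{511139}{190}$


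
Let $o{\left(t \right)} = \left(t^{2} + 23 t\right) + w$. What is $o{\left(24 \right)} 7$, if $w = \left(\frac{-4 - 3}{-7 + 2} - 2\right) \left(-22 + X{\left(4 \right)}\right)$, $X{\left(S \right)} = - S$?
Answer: $\frac{40026}{5} \approx 8005.2$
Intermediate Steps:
$w = \frac{78}{5}$ ($w = \left(\frac{-4 - 3}{-7 + 2} - 2\right) \left(-22 - 4\right) = \left(- \frac{7}{-5} - 2\right) \left(-22 - 4\right) = \left(\left(-7\right) \left(- \frac{1}{5}\right) - 2\right) \left(-26\right) = \left(\frac{7}{5} - 2\right) \left(-26\right) = \left(- \frac{3}{5}\right) \left(-26\right) = \frac{78}{5} \approx 15.6$)
$o{\left(t \right)} = \frac{78}{5} + t^{2} + 23 t$ ($o{\left(t \right)} = \left(t^{2} + 23 t\right) + \frac{78}{5} = \frac{78}{5} + t^{2} + 23 t$)
$o{\left(24 \right)} 7 = \left(\frac{78}{5} + 24^{2} + 23 \cdot 24\right) 7 = \left(\frac{78}{5} + 576 + 552\right) 7 = \frac{5718}{5} \cdot 7 = \frac{40026}{5}$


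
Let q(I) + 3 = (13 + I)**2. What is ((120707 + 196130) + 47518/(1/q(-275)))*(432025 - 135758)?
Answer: 966422916966625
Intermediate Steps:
q(I) = -3 + (13 + I)**2
((120707 + 196130) + 47518/(1/q(-275)))*(432025 - 135758) = ((120707 + 196130) + 47518/(1/(-3 + (13 - 275)**2)))*(432025 - 135758) = (316837 + 47518/(1/(-3 + (-262)**2)))*296267 = (316837 + 47518/(1/(-3 + 68644)))*296267 = (316837 + 47518/(1/68641))*296267 = (316837 + 47518*68641)*296267 = (316837 + 3261683038)*296267 = 3261999875*296267 = 966422916966625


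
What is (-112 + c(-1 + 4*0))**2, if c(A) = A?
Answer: 12769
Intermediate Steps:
(-112 + c(-1 + 4*0))**2 = (-112 + (-1 + 4*0))**2 = (-112 + (-1 + 0))**2 = (-112 - 1)**2 = (-113)**2 = 12769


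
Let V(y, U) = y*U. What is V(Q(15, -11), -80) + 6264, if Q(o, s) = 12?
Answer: 5304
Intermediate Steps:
V(y, U) = U*y
V(Q(15, -11), -80) + 6264 = -80*12 + 6264 = -960 + 6264 = 5304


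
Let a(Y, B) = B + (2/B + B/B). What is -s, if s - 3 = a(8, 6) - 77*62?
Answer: 14291/3 ≈ 4763.7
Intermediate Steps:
a(Y, B) = 1 + B + 2/B (a(Y, B) = B + (2/B + 1) = B + (1 + 2/B) = 1 + B + 2/B)
s = -14291/3 (s = 3 + ((1 + 6 + 2/6) - 77*62) = 3 + ((1 + 6 + 2*(1/6)) - 4774) = 3 + ((1 + 6 + 1/3) - 4774) = 3 + (22/3 - 4774) = 3 - 14300/3 = -14291/3 ≈ -4763.7)
-s = -1*(-14291/3) = 14291/3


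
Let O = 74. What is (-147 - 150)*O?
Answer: -21978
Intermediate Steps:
(-147 - 150)*O = (-147 - 150)*74 = -297*74 = -21978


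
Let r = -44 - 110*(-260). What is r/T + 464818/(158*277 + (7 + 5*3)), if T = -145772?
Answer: 755761811/72534822 ≈ 10.419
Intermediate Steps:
r = 28556 (r = -44 + 28600 = 28556)
r/T + 464818/(158*277 + (7 + 5*3)) = 28556/(-145772) + 464818/(158*277 + (7 + 5*3)) = 28556*(-1/145772) + 464818/(43766 + (7 + 15)) = -649/3313 + 464818/(43766 + 22) = -649/3313 + 464818/43788 = -649/3313 + 464818*(1/43788) = -649/3313 + 232409/21894 = 755761811/72534822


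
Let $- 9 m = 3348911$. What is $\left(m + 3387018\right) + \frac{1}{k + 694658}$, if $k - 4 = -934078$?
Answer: $\frac{6496373837407}{2154744} \approx 3.0149 \cdot 10^{6}$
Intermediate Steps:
$k = -934074$ ($k = 4 - 934078 = -934074$)
$m = - \frac{3348911}{9}$ ($m = \left(- \frac{1}{9}\right) 3348911 = - \frac{3348911}{9} \approx -3.721 \cdot 10^{5}$)
$\left(m + 3387018\right) + \frac{1}{k + 694658} = \left(- \frac{3348911}{9} + 3387018\right) + \frac{1}{-934074 + 694658} = \frac{27134251}{9} + \frac{1}{-239416} = \frac{27134251}{9} - \frac{1}{239416} = \frac{6496373837407}{2154744}$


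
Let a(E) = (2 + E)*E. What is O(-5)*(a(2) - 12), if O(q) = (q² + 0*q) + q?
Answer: -80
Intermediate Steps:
a(E) = E*(2 + E)
O(q) = q + q² (O(q) = (q² + 0) + q = q² + q = q + q²)
O(-5)*(a(2) - 12) = (-5*(1 - 5))*(2*(2 + 2) - 12) = (-5*(-4))*(2*4 - 12) = 20*(8 - 12) = 20*(-4) = -80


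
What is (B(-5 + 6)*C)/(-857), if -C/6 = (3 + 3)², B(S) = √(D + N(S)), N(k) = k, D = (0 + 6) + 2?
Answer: 648/857 ≈ 0.75613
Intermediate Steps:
D = 8 (D = 6 + 2 = 8)
B(S) = √(8 + S)
C = -216 (C = -6*(3 + 3)² = -6*6² = -6*36 = -216)
(B(-5 + 6)*C)/(-857) = (√(8 + (-5 + 6))*(-216))/(-857) = (√(8 + 1)*(-216))*(-1/857) = (√9*(-216))*(-1/857) = (3*(-216))*(-1/857) = -648*(-1/857) = 648/857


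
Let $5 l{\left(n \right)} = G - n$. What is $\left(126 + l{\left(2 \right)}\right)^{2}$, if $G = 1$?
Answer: $\frac{395641}{25} \approx 15826.0$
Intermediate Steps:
$l{\left(n \right)} = \frac{1}{5} - \frac{n}{5}$ ($l{\left(n \right)} = \frac{1 - n}{5} = \frac{1}{5} - \frac{n}{5}$)
$\left(126 + l{\left(2 \right)}\right)^{2} = \left(126 + \left(\frac{1}{5} - \frac{2}{5}\right)\right)^{2} = \left(126 - \frac{1}{5}\right)^{2} = \left(\frac{629}{5}\right)^{2} = \frac{395641}{25}$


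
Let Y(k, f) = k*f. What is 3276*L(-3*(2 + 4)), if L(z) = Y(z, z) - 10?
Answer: 1028664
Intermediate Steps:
Y(k, f) = f*k
L(z) = -10 + z**2 (L(z) = z*z - 10 = z**2 - 10 = -10 + z**2)
3276*L(-3*(2 + 4)) = 3276*(-10 + (-3*(2 + 4))**2) = 3276*(-10 + (-3*6)**2) = 3276*(-10 + (-18)**2) = 3276*(-10 + 324) = 3276*314 = 1028664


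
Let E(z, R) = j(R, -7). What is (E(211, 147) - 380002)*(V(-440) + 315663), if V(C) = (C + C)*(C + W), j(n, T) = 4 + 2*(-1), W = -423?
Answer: -408539140000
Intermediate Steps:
j(n, T) = 2 (j(n, T) = 4 - 2 = 2)
V(C) = 2*C*(-423 + C) (V(C) = (C + C)*(C - 423) = (2*C)*(-423 + C) = 2*C*(-423 + C))
E(z, R) = 2
(E(211, 147) - 380002)*(V(-440) + 315663) = (2 - 380002)*(2*(-440)*(-423 - 440) + 315663) = -380000*(2*(-440)*(-863) + 315663) = -380000*(759440 + 315663) = -380000*1075103 = -408539140000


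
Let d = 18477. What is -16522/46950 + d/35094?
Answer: 47945347/274610550 ≈ 0.17459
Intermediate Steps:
-16522/46950 + d/35094 = -16522/46950 + 18477/35094 = -16522*1/46950 + 18477*(1/35094) = -8261/23475 + 6159/11698 = 47945347/274610550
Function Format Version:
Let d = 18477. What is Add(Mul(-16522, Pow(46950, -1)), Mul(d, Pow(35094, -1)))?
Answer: Rational(47945347, 274610550) ≈ 0.17459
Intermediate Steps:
Add(Mul(-16522, Pow(46950, -1)), Mul(d, Pow(35094, -1))) = Add(Mul(-16522, Pow(46950, -1)), Mul(18477, Pow(35094, -1))) = Add(Mul(-16522, Rational(1, 46950)), Mul(18477, Rational(1, 35094))) = Add(Rational(-8261, 23475), Rational(6159, 11698)) = Rational(47945347, 274610550)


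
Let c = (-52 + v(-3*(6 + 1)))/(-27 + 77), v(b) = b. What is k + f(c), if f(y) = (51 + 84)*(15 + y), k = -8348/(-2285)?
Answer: 8370199/4570 ≈ 1831.6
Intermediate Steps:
k = 8348/2285 (k = -8348*(-1/2285) = 8348/2285 ≈ 3.6534)
c = -73/50 (c = (-52 - 3*(6 + 1))/(-27 + 77) = (-52 - 3*7)/50 = (-52 - 21)*(1/50) = -73*1/50 = -73/50 ≈ -1.4600)
f(y) = 2025 + 135*y (f(y) = 135*(15 + y) = 2025 + 135*y)
k + f(c) = 8348/2285 + (2025 + 135*(-73/50)) = 8348/2285 + (2025 - 1971/10) = 8348/2285 + 18279/10 = 8370199/4570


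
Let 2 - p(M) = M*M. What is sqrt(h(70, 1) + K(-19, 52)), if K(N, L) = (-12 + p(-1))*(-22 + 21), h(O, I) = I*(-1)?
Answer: sqrt(10) ≈ 3.1623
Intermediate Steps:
p(M) = 2 - M**2 (p(M) = 2 - M*M = 2 - M**2)
h(O, I) = -I
K(N, L) = 11 (K(N, L) = (-12 + (2 - 1*(-1)**2))*(-22 + 21) = (-12 + (2 - 1*1))*(-1) = (-12 + (2 - 1))*(-1) = (-12 + 1)*(-1) = -11*(-1) = 11)
sqrt(h(70, 1) + K(-19, 52)) = sqrt(-1*1 + 11) = sqrt(-1 + 11) = sqrt(10)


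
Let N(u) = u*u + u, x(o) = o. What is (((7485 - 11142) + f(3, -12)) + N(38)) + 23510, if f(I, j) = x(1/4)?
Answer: 85341/4 ≈ 21335.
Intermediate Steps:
f(I, j) = 1/4
N(u) = u + u**2 (N(u) = u**2 + u = u + u**2)
(((7485 - 11142) + f(3, -12)) + N(38)) + 23510 = (((7485 - 11142) + 1/4) + 38*(1 + 38)) + 23510 = ((-3657 + 1/4) + 38*39) + 23510 = (-14627/4 + 1482) + 23510 = -8699/4 + 23510 = 85341/4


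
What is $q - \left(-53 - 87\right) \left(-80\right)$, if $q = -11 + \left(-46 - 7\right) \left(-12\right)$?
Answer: $-10575$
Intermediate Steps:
$q = 625$ ($q = -11 + \left(-46 - 7\right) \left(-12\right) = -11 - -636 = -11 + 636 = 625$)
$q - \left(-53 - 87\right) \left(-80\right) = 625 - \left(-53 - 87\right) \left(-80\right) = 625 - \left(-140\right) \left(-80\right) = 625 - 11200 = -10575$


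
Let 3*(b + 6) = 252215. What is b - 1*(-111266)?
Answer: 585995/3 ≈ 1.9533e+5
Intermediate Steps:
b = 252197/3 (b = -6 + (⅓)*252215 = -6 + 252215/3 = 252197/3 ≈ 84066.)
b - 1*(-111266) = 252197/3 - 1*(-111266) = 252197/3 + 111266 = 585995/3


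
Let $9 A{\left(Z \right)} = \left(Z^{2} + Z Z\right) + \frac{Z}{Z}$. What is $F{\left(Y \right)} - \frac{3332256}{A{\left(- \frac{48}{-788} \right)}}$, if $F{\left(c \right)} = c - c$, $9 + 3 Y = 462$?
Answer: $- \frac{1163893707936}{39097} \approx -2.9769 \cdot 10^{7}$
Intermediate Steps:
$Y = 151$ ($Y = -3 + \frac{1}{3} \cdot 462 = -3 + 154 = 151$)
$F{\left(c \right)} = 0$
$A{\left(Z \right)} = \frac{1}{9} + \frac{2 Z^{2}}{9}$ ($A{\left(Z \right)} = \frac{\left(Z^{2} + Z Z\right) + \frac{Z}{Z}}{9} = \frac{\left(Z^{2} + Z^{2}\right) + 1}{9} = \frac{2 Z^{2} + 1}{9} = \frac{1 + 2 Z^{2}}{9} = \frac{1}{9} + \frac{2 Z^{2}}{9}$)
$F{\left(Y \right)} - \frac{3332256}{A{\left(- \frac{48}{-788} \right)}} = 0 - \frac{3332256}{\frac{1}{9} + \frac{2 \left(- \frac{48}{-788}\right)^{2}}{9}} = 0 - \frac{3332256}{\frac{1}{9} + \frac{2 \left(\left(-48\right) \left(- \frac{1}{788}\right)\right)^{2}}{9}} = 0 - \frac{3332256}{\frac{1}{9} + \frac{2 \left(\frac{12}{197}\right)^{2}}{9}} = 0 - \frac{3332256}{\frac{1}{9} + \frac{2}{9} \cdot \frac{144}{38809}} = 0 - \frac{3332256}{\frac{1}{9} + \frac{32}{38809}} = 0 - \frac{3332256}{\frac{39097}{349281}} = 0 - \frac{1163893707936}{39097} = - \frac{1163893707936}{39097}$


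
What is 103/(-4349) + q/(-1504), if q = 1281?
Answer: -5725981/6540896 ≈ -0.87541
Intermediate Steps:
103/(-4349) + q/(-1504) = 103/(-4349) + 1281/(-1504) = 103*(-1/4349) + 1281*(-1/1504) = -103/4349 - 1281/1504 = -5725981/6540896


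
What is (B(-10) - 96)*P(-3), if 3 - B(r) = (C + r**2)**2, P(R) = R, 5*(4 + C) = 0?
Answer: 27927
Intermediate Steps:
C = -4 (C = -4 + (1/5)*0 = -4 + 0 = -4)
B(r) = 3 - (-4 + r**2)**2
(B(-10) - 96)*P(-3) = ((3 - (-4 + (-10)**2)**2) - 96)*(-3) = ((3 - (-4 + 100)**2) - 96)*(-3) = ((3 - 1*96**2) - 96)*(-3) = ((3 - 1*9216) - 96)*(-3) = ((3 - 9216) - 96)*(-3) = (-9213 - 96)*(-3) = -9309*(-3) = 27927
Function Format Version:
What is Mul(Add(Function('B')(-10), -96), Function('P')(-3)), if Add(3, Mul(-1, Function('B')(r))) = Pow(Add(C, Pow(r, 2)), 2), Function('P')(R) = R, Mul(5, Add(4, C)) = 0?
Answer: 27927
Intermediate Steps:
C = -4 (C = Add(-4, Mul(Rational(1, 5), 0)) = Add(-4, 0) = -4)
Function('B')(r) = Add(3, Mul(-1, Pow(Add(-4, Pow(r, 2)), 2)))
Mul(Add(Function('B')(-10), -96), Function('P')(-3)) = Mul(Add(Add(3, Mul(-1, Pow(Add(-4, Pow(-10, 2)), 2))), -96), -3) = Mul(Add(Add(3, Mul(-1, Pow(Add(-4, 100), 2))), -96), -3) = Mul(Add(Add(3, Mul(-1, Pow(96, 2))), -96), -3) = Mul(Add(Add(3, Mul(-1, 9216)), -96), -3) = Mul(Add(Add(3, -9216), -96), -3) = Mul(Add(-9213, -96), -3) = Mul(-9309, -3) = 27927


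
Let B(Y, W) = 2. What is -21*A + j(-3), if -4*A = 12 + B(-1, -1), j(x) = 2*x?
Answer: 135/2 ≈ 67.500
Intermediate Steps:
A = -7/2 (A = -(12 + 2)/4 = -1/4*14 = -7/2 ≈ -3.5000)
-21*A + j(-3) = -21*(-7/2) + 2*(-3) = 147/2 - 6 = 135/2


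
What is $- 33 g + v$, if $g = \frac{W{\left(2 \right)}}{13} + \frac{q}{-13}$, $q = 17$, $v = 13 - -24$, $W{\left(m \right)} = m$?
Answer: $\frac{976}{13} \approx 75.077$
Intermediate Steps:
$v = 37$ ($v = 13 + 24 = 37$)
$g = - \frac{15}{13}$ ($g = \frac{2}{13} + \frac{17}{-13} = 2 \cdot \frac{1}{13} + 17 \left(- \frac{1}{13}\right) = \frac{2}{13} - \frac{17}{13} = - \frac{15}{13} \approx -1.1538$)
$- 33 g + v = \left(-33\right) \left(- \frac{15}{13}\right) + 37 = \frac{495}{13} + 37 = \frac{976}{13}$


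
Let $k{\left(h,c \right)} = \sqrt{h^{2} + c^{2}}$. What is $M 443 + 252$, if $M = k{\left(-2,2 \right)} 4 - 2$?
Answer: $-634 + 3544 \sqrt{2} \approx 4378.0$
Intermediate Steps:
$k{\left(h,c \right)} = \sqrt{c^{2} + h^{2}}$
$M = -2 + 8 \sqrt{2}$ ($M = \sqrt{2^{2} + \left(-2\right)^{2}} \cdot 4 - 2 = \sqrt{4 + 4} \cdot 4 - 2 = \sqrt{8} \cdot 4 - 2 = 2 \sqrt{2} \cdot 4 - 2 = 8 \sqrt{2} - 2 = -2 + 8 \sqrt{2} \approx 9.3137$)
$M 443 + 252 = \left(-2 + 8 \sqrt{2}\right) 443 + 252 = \left(-886 + 3544 \sqrt{2}\right) + 252 = -634 + 3544 \sqrt{2}$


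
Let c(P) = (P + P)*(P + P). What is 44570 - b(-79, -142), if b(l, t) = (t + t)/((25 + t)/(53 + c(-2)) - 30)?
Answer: 32484998/729 ≈ 44561.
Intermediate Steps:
c(P) = 4*P² (c(P) = (2*P)*(2*P) = 4*P²)
b(l, t) = 2*t/(-2045/69 + t/69) (b(l, t) = (t + t)/((25 + t)/(53 + 4*(-2)²) - 30) = (2*t)/((25 + t)/(53 + 4*4) - 30) = (2*t)/((25 + t)/(53 + 16) - 30) = (2*t)/((25 + t)/69 - 30) = (2*t)/((25 + t)*(1/69) - 30) = (2*t)/((25/69 + t/69) - 30) = (2*t)/(-2045/69 + t/69) = 2*t/(-2045/69 + t/69))
44570 - b(-79, -142) = 44570 - 138*(-142)/(-2045 - 142) = 44570 - 138*(-142)/(-2187) = 44570 - 138*(-142)*(-1)/2187 = 44570 - 1*6532/729 = 44570 - 6532/729 = 32484998/729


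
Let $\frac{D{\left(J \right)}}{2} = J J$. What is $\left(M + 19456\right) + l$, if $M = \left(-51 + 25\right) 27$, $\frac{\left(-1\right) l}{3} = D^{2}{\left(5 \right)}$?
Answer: $11254$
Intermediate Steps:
$D{\left(J \right)} = 2 J^{2}$ ($D{\left(J \right)} = 2 J J = 2 J^{2}$)
$l = -7500$ ($l = - 3 \left(2 \cdot 5^{2}\right)^{2} = - 3 \left(2 \cdot 25\right)^{2} = - 3 \cdot 50^{2} = \left(-3\right) 2500 = -7500$)
$M = -702$ ($M = \left(-26\right) 27 = -702$)
$\left(M + 19456\right) + l = \left(-702 + 19456\right) - 7500 = 18754 - 7500 = 11254$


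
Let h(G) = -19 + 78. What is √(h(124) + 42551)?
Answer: √42610 ≈ 206.42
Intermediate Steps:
h(G) = 59
√(h(124) + 42551) = √(59 + 42551) = √42610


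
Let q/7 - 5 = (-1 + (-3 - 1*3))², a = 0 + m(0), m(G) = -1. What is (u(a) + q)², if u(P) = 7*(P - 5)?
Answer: 112896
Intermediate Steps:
a = -1 (a = 0 - 1 = -1)
q = 378 (q = 35 + 7*(-1 + (-3 - 1*3))² = 35 + 7*(-1 + (-3 - 3))² = 35 + 7*(-1 - 6)² = 35 + 7*(-7)² = 35 + 7*49 = 35 + 343 = 378)
u(P) = -35 + 7*P (u(P) = 7*(-5 + P) = -35 + 7*P)
(u(a) + q)² = ((-35 + 7*(-1)) + 378)² = ((-35 - 7) + 378)² = (-42 + 378)² = 336² = 112896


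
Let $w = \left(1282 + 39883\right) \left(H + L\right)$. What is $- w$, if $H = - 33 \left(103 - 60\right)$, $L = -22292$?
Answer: $976063315$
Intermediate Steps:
$H = -1419$ ($H = \left(-33\right) 43 = -1419$)
$w = -976063315$ ($w = \left(1282 + 39883\right) \left(-1419 - 22292\right) = 41165 \left(-23711\right) = -976063315$)
$- w = \left(-1\right) \left(-976063315\right) = 976063315$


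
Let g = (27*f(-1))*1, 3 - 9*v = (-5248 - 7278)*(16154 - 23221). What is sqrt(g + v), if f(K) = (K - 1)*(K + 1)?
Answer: I*sqrt(88521239)/3 ≈ 3136.2*I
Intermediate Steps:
f(K) = (1 + K)*(-1 + K) (f(K) = (-1 + K)*(1 + K) = (1 + K)*(-1 + K))
v = -88521239/9 (v = 1/3 - (-5248 - 7278)*(16154 - 23221)/9 = 1/3 - (-12526)*(-7067)/9 = 1/3 - 1/9*88521242 = 1/3 - 88521242/9 = -88521239/9 ≈ -9.8357e+6)
g = 0 (g = (27*(-1 + (-1)**2))*1 = (27*(-1 + 1))*1 = (27*0)*1 = 0*1 = 0)
sqrt(g + v) = sqrt(0 - 88521239/9) = sqrt(-88521239/9) = I*sqrt(88521239)/3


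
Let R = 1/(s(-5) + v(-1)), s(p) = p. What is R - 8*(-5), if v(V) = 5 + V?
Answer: 39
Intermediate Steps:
R = -1 (R = 1/(-5 + (5 - 1)) = 1/(-5 + 4) = 1/(-1) = -1)
R - 8*(-5) = -1 - 8*(-5) = -1 + 40 = 39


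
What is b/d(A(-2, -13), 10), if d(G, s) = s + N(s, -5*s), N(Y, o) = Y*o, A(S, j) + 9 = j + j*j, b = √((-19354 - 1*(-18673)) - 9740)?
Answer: -I*√10421/490 ≈ -0.20833*I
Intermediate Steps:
b = I*√10421 (b = √((-19354 + 18673) - 9740) = √(-681 - 9740) = √(-10421) = I*√10421 ≈ 102.08*I)
A(S, j) = -9 + j + j² (A(S, j) = -9 + (j + j*j) = -9 + (j + j²) = -9 + j + j²)
d(G, s) = s - 5*s² (d(G, s) = s + s*(-5*s) = s - 5*s²)
b/d(A(-2, -13), 10) = (I*√10421)/((10*(1 - 5*10))) = (I*√10421)/((10*(1 - 50))) = (I*√10421)/((10*(-49))) = (I*√10421)/(-490) = (I*√10421)*(-1/490) = -I*√10421/490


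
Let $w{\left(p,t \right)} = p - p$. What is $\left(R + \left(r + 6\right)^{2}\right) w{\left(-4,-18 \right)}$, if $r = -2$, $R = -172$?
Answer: $0$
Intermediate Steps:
$w{\left(p,t \right)} = 0$
$\left(R + \left(r + 6\right)^{2}\right) w{\left(-4,-18 \right)} = \left(-172 + \left(-2 + 6\right)^{2}\right) 0 = \left(-172 + 4^{2}\right) 0 = \left(-172 + 16\right) 0 = \left(-156\right) 0 = 0$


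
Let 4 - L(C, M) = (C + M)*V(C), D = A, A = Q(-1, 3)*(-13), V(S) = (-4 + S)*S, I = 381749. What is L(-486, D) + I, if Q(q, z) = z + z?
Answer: 134692713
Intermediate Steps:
Q(q, z) = 2*z
V(S) = S*(-4 + S)
A = -78 (A = (2*3)*(-13) = 6*(-13) = -78)
D = -78
L(C, M) = 4 - C*(-4 + C)*(C + M) (L(C, M) = 4 - (C + M)*C*(-4 + C) = 4 - C*(-4 + C)*(C + M))
L(-486, D) + I = (4 + (-486)²*(4 - 1*(-486)) - 1*(-486)*(-78)*(-4 - 486)) + 381749 = (4 + 236196*(4 + 486) - 1*(-486)*(-78)*(-490)) + 381749 = (4 + 236196*490 + 18574920) + 381749 = (4 + 115736040 + 18574920) + 381749 = 134310964 + 381749 = 134692713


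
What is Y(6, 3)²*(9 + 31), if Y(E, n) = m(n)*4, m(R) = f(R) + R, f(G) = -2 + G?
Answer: 10240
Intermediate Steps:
m(R) = -2 + 2*R (m(R) = (-2 + R) + R = -2 + 2*R)
Y(E, n) = -8 + 8*n (Y(E, n) = (-2 + 2*n)*4 = -8 + 8*n)
Y(6, 3)²*(9 + 31) = (-8 + 8*3)²*(9 + 31) = (-8 + 24)²*40 = 16²*40 = 256*40 = 10240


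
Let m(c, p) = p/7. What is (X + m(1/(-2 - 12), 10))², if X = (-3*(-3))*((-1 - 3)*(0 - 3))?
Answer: 586756/49 ≈ 11975.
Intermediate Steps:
m(c, p) = p/7 (m(c, p) = p*(⅐) = p/7)
X = 108 (X = 9*(-4*(-3)) = 9*12 = 108)
(X + m(1/(-2 - 12), 10))² = (108 + (⅐)*10)² = (108 + 10/7)² = (766/7)² = 586756/49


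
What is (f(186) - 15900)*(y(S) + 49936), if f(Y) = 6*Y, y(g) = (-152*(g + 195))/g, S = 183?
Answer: -44750340096/61 ≈ -7.3361e+8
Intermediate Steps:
y(g) = (-29640 - 152*g)/g (y(g) = (-152*(195 + g))/g = (-29640 - 152*g)/g)
(f(186) - 15900)*(y(S) + 49936) = (6*186 - 15900)*((-152 - 29640/183) + 49936) = (1116 - 15900)*((-152 - 29640*1/183) + 49936) = -14784*((-152 - 9880/61) + 49936) = -14784*(-19152/61 + 49936) = -14784*3026944/61 = -44750340096/61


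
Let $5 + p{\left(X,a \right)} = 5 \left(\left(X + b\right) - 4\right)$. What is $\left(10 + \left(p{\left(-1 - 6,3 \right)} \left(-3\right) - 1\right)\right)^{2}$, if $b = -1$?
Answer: $41616$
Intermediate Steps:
$p{\left(X,a \right)} = -30 + 5 X$ ($p{\left(X,a \right)} = -5 + 5 \left(\left(X - 1\right) - 4\right) = -5 + 5 \left(\left(-1 + X\right) - 4\right) = -5 + 5 \left(-5 + X\right) = -5 + \left(-25 + 5 X\right) = -30 + 5 X$)
$\left(10 + \left(p{\left(-1 - 6,3 \right)} \left(-3\right) - 1\right)\right)^{2} = \left(10 - \left(1 - \left(-30 + 5 \left(-1 - 6\right)\right) \left(-3\right)\right)\right)^{2} = \left(10 - \left(1 - \left(-30 + 5 \left(-7\right)\right) \left(-3\right)\right)\right)^{2} = \left(10 - \left(1 - \left(-30 - 35\right) \left(-3\right)\right)\right)^{2} = \left(10 - -194\right)^{2} = \left(10 + \left(195 - 1\right)\right)^{2} = \left(10 + 194\right)^{2} = 204^{2} = 41616$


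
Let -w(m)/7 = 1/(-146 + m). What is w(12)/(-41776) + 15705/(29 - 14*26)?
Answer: -37490977/799712 ≈ -46.881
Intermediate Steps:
w(m) = -7/(-146 + m)
w(12)/(-41776) + 15705/(29 - 14*26) = -7/(-146 + 12)/(-41776) + 15705/(29 - 14*26) = -7/(-134)*(-1/41776) + 15705/(29 - 364) = -7*(-1/134)*(-1/41776) + 15705/(-335) = (7/134)*(-1/41776) + 15705*(-1/335) = -1/799712 - 3141/67 = -37490977/799712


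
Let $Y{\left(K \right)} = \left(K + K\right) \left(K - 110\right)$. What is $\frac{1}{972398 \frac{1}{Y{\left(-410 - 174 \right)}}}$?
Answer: $\frac{405296}{486199} \approx 0.8336$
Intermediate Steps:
$Y{\left(K \right)} = 2 K \left(-110 + K\right)$
$\frac{1}{972398 \frac{1}{Y{\left(-410 - 174 \right)}}} = \frac{1}{972398 \frac{1}{2 \left(-410 - 174\right) \left(-110 - 584\right)}} = \frac{1}{972398 \frac{1}{2 \left(-584\right) \left(-110 - 584\right)}} = \frac{1}{972398 \frac{1}{2 \left(-584\right) \left(-694\right)}} = \frac{1}{972398 \cdot \frac{1}{810592}} = \frac{1}{\frac{486199}{405296}} = \frac{405296}{486199}$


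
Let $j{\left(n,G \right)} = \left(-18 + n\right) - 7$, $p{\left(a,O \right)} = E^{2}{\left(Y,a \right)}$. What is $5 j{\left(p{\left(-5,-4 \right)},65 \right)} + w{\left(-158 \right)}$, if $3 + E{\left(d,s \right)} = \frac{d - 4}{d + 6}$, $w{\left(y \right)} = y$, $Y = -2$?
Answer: $- \frac{727}{4} \approx -181.75$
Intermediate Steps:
$E{\left(d,s \right)} = -3 + \frac{-4 + d}{6 + d}$ ($E{\left(d,s \right)} = -3 + \frac{d - 4}{d + 6} = -3 + \frac{-4 + d}{6 + d}$)
$p{\left(a,O \right)} = \frac{81}{4}$ ($p{\left(a,O \right)} = \left(\frac{2 \left(-11 - -2\right)}{6 - 2}\right)^{2} = \left(\frac{2 \left(-11 + 2\right)}{4}\right)^{2} = \left(2 \cdot \frac{1}{4} \left(-9\right)\right)^{2} = \left(- \frac{9}{2}\right)^{2} = \frac{81}{4}$)
$j{\left(n,G \right)} = -25 + n$
$5 j{\left(p{\left(-5,-4 \right)},65 \right)} + w{\left(-158 \right)} = 5 \left(-25 + \frac{81}{4}\right) - 158 = 5 \left(- \frac{19}{4}\right) - 158 = - \frac{95}{4} - 158 = - \frac{727}{4}$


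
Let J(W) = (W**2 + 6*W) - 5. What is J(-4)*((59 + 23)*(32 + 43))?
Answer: -79950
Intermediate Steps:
J(W) = -5 + W**2 + 6*W
J(-4)*((59 + 23)*(32 + 43)) = (-5 + (-4)**2 + 6*(-4))*((59 + 23)*(32 + 43)) = (-5 + 16 - 24)*(82*75) = -13*6150 = -79950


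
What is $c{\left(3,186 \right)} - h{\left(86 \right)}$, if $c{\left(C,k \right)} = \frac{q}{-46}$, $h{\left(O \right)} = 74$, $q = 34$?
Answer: $- \frac{1719}{23} \approx -74.739$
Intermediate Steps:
$c{\left(C,k \right)} = - \frac{17}{23}$ ($c{\left(C,k \right)} = \frac{34}{-46} = 34 \left(- \frac{1}{46}\right) = - \frac{17}{23}$)
$c{\left(3,186 \right)} - h{\left(86 \right)} = - \frac{17}{23} - 74 = - \frac{1719}{23}$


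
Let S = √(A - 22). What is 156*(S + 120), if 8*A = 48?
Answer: 18720 + 624*I ≈ 18720.0 + 624.0*I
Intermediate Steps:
A = 6 (A = (⅛)*48 = 6)
S = 4*I (S = √(6 - 22) = √(-16) = 4*I ≈ 4.0*I)
156*(S + 120) = 156*(4*I + 120) = 156*(120 + 4*I) = 18720 + 624*I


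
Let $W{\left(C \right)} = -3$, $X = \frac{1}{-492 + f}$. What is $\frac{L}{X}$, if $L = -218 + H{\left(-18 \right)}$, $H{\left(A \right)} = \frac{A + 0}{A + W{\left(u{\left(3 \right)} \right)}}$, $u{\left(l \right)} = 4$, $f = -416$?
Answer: $\frac{1380160}{7} \approx 1.9717 \cdot 10^{5}$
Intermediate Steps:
$X = - \frac{1}{908}$ ($X = \frac{1}{-492 - 416} = \frac{1}{-908} = - \frac{1}{908} \approx -0.0011013$)
$H{\left(A \right)} = \frac{A}{-3 + A}$ ($H{\left(A \right)} = \frac{A + 0}{A - 3} = \frac{A}{-3 + A}$)
$L = - \frac{1520}{7}$ ($L = -218 - \frac{18}{-3 - 18} = -218 - \frac{18}{-21} = -218 - - \frac{6}{7} = -218 + \frac{6}{7} = - \frac{1520}{7} \approx -217.14$)
$\frac{L}{X} = - \frac{1520}{7 \left(- \frac{1}{908}\right)} = \left(- \frac{1520}{7}\right) \left(-908\right) = \frac{1380160}{7}$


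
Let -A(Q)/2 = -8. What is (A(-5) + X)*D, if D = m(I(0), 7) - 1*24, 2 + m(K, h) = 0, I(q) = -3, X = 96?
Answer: -2912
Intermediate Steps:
m(K, h) = -2 (m(K, h) = -2 + 0 = -2)
D = -26 (D = -2 - 1*24 = -2 - 24 = -26)
A(Q) = 16 (A(Q) = -2*(-8) = 16)
(A(-5) + X)*D = (16 + 96)*(-26) = 112*(-26) = -2912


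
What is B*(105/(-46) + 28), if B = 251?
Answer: 296933/46 ≈ 6455.1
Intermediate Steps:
B*(105/(-46) + 28) = 251*(105/(-46) + 28) = 251*(105*(-1/46) + 28) = 251*(-105/46 + 28) = 251*(1183/46) = 296933/46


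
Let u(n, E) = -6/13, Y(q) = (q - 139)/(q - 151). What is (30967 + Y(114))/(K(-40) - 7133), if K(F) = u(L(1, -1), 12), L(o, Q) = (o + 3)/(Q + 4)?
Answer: -14895452/3431195 ≈ -4.3412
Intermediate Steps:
Y(q) = (-139 + q)/(-151 + q)
L(o, Q) = (3 + o)/(4 + Q)
u(n, E) = -6/13 (u(n, E) = -6*1/13 = -6/13)
K(F) = -6/13
(30967 + Y(114))/(K(-40) - 7133) = (30967 + (-139 + 114)/(-151 + 114))/(-6/13 - 7133) = (30967 - 25/(-37))/(-92735/13) = (30967 - 1/37*(-25))*(-13/92735) = (30967 + 25/37)*(-13/92735) = (1145804/37)*(-13/92735) = -14895452/3431195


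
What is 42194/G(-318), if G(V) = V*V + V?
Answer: 21097/50403 ≈ 0.41857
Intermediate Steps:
G(V) = V + V² (G(V) = V² + V = V + V²)
42194/G(-318) = 42194/((-318*(1 - 318))) = 42194/((-318*(-317))) = 42194/100806 = 42194*(1/100806) = 21097/50403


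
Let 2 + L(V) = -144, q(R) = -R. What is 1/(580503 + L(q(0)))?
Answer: 1/580357 ≈ 1.7231e-6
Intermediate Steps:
L(V) = -146 (L(V) = -2 - 144 = -146)
1/(580503 + L(q(0))) = 1/(580503 - 146) = 1/580357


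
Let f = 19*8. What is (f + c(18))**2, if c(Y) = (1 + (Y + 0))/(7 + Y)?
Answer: 14584761/625 ≈ 23336.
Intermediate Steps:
f = 152
c(Y) = (1 + Y)/(7 + Y)
(f + c(18))**2 = (152 + (1 + 18)/(7 + 18))**2 = (152 + 19/25)**2 = (3819/25)**2 = 14584761/625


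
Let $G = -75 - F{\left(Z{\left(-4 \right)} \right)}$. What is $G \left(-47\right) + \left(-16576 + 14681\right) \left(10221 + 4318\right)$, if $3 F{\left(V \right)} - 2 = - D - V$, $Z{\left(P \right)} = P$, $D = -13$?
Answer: $- \frac{82642747}{3} \approx -2.7548 \cdot 10^{7}$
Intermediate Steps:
$F{\left(V \right)} = 5 - \frac{V}{3}$ ($F{\left(V \right)} = \frac{2}{3} + \frac{\left(-1\right) \left(-13\right) - V}{3} = \frac{2}{3} + \frac{13 - V}{3} = \frac{2}{3} - \left(- \frac{13}{3} + \frac{V}{3}\right) = 5 - \frac{V}{3}$)
$G = - \frac{244}{3}$ ($G = -75 - \left(5 - - \frac{4}{3}\right) = -75 - \left(5 + \frac{4}{3}\right) = -75 - \frac{19}{3} = - \frac{244}{3} \approx -81.333$)
$G \left(-47\right) + \left(-16576 + 14681\right) \left(10221 + 4318\right) = \left(- \frac{244}{3}\right) \left(-47\right) + \left(-16576 + 14681\right) \left(10221 + 4318\right) = \frac{11468}{3} - 27551405 = - \frac{82642747}{3}$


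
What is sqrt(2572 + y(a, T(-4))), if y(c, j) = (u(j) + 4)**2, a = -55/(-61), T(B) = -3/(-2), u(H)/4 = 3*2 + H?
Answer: 4*sqrt(233) ≈ 61.057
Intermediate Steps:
u(H) = 24 + 4*H (u(H) = 4*(3*2 + H) = 4*(6 + H) = 24 + 4*H)
T(B) = 3/2 (T(B) = -3*(-1/2) = 3/2)
a = 55/61 (a = -55*(-1/61) = 55/61 ≈ 0.90164)
y(c, j) = (28 + 4*j)**2 (y(c, j) = ((24 + 4*j) + 4)**2 = (28 + 4*j)**2)
sqrt(2572 + y(a, T(-4))) = sqrt(2572 + 16*(7 + 3/2)**2) = sqrt(2572 + 16*(17/2)**2) = sqrt(2572 + 16*(289/4)) = sqrt(2572 + 1156) = sqrt(3728) = 4*sqrt(233)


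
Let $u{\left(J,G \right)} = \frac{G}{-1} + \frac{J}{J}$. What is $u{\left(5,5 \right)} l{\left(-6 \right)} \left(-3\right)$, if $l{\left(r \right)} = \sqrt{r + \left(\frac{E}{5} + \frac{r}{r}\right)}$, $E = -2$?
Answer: $\frac{36 i \sqrt{15}}{5} \approx 27.885 i$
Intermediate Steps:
$u{\left(J,G \right)} = 1 - G$ ($u{\left(J,G \right)} = G \left(-1\right) + 1 = - G + 1 = 1 - G$)
$l{\left(r \right)} = \sqrt{\frac{3}{5} + r}$ ($l{\left(r \right)} = \sqrt{r + \left(- \frac{2}{5} + \frac{r}{r}\right)} = \sqrt{r + \left(\left(-2\right) \frac{1}{5} + 1\right)} = \sqrt{r + \left(- \frac{2}{5} + 1\right)} = \sqrt{r + \frac{3}{5}} = \sqrt{\frac{3}{5} + r}$)
$u{\left(5,5 \right)} l{\left(-6 \right)} \left(-3\right) = \left(1 - 5\right) \frac{\sqrt{15 + 25 \left(-6\right)}}{5} \left(-3\right) = \left(1 - 5\right) \frac{\sqrt{15 - 150}}{5} \left(-3\right) = - 4 \frac{\sqrt{-135}}{5} \left(-3\right) = - 4 \frac{3 i \sqrt{15}}{5} \left(-3\right) = - \frac{12 i \sqrt{15}}{5} \left(-3\right) = \frac{36 i \sqrt{15}}{5}$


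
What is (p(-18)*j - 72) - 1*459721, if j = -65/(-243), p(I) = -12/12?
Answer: -111729764/243 ≈ -4.5979e+5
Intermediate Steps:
p(I) = -1 (p(I) = -12*1/12 = -1)
j = 65/243 (j = -65*(-1/243) = 65/243 ≈ 0.26749)
(p(-18)*j - 72) - 1*459721 = (-1*65/243 - 72) - 1*459721 = (-65/243 - 72) - 459721 = -17561/243 - 459721 = -111729764/243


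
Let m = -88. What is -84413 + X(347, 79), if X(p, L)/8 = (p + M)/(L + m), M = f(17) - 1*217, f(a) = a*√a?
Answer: -760757/9 - 136*√17/9 ≈ -84591.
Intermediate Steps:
f(a) = a^(3/2)
M = -217 + 17*√17 (M = 17^(3/2) - 1*217 = 17*√17 - 217 = -217 + 17*√17 ≈ -146.91)
X(p, L) = 8*(-217 + p + 17*√17)/(-88 + L) (X(p, L) = 8*((p + (-217 + 17*√17))/(L - 88)) = 8*((-217 + p + 17*√17)/(-88 + L)) = 8*(-217 + p + 17*√17)/(-88 + L))
-84413 + X(347, 79) = -84413 + 8*(-217 + 347 + 17*√17)/(-88 + 79) = -84413 + 8*(130 + 17*√17)/(-9) = -84413 + 8*(-⅑)*(130 + 17*√17) = -84413 + (-1040/9 - 136*√17/9) = -760757/9 - 136*√17/9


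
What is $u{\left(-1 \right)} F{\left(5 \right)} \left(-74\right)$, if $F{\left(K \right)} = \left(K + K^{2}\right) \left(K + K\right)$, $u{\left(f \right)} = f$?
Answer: $22200$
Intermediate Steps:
$F{\left(K \right)} = 2 K \left(K + K^{2}\right)$ ($F{\left(K \right)} = \left(K + K^{2}\right) 2 K = 2 K \left(K + K^{2}\right)$)
$u{\left(-1 \right)} F{\left(5 \right)} \left(-74\right) = - 2 \cdot 5^{2} \left(1 + 5\right) \left(-74\right) = - 2 \cdot 25 \cdot 6 \left(-74\right) = \left(-1\right) 300 \left(-74\right) = \left(-300\right) \left(-74\right) = 22200$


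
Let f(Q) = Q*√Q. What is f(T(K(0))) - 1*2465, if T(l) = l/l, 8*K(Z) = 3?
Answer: -2464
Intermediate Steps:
K(Z) = 3/8 (K(Z) = (⅛)*3 = 3/8)
T(l) = 1
f(Q) = Q^(3/2)
f(T(K(0))) - 1*2465 = 1^(3/2) - 1*2465 = 1 - 2465 = -2464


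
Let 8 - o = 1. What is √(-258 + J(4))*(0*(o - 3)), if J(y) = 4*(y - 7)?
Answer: 0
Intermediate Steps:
o = 7 (o = 8 - 1*1 = 8 - 1 = 7)
J(y) = -28 + 4*y (J(y) = 4*(-7 + y) = -28 + 4*y)
√(-258 + J(4))*(0*(o - 3)) = √(-258 + (-28 + 4*4))*(0*(7 - 3)) = √(-258 + (-28 + 16))*(0*4) = √(-258 - 12)*0 = √(-270)*0 = (3*I*√30)*0 = 0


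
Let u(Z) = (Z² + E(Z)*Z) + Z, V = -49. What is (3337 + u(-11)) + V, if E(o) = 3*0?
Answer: 3398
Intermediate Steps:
E(o) = 0
u(Z) = Z + Z² (u(Z) = (Z² + 0*Z) + Z = (Z² + 0) + Z = Z² + Z = Z + Z²)
(3337 + u(-11)) + V = (3337 - 11*(1 - 11)) - 49 = (3337 - 11*(-10)) - 49 = (3337 + 110) - 49 = 3447 - 49 = 3398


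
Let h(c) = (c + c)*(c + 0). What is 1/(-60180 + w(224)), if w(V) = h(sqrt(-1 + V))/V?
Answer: -112/6739937 ≈ -1.6617e-5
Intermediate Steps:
h(c) = 2*c**2 (h(c) = (2*c)*c = 2*c**2)
w(V) = (-2 + 2*V)/V (w(V) = (2*(sqrt(-1 + V))**2)/V = (2*(-1 + V))/V = (-2 + 2*V)/V)
1/(-60180 + w(224)) = 1/(-60180 + (2 - 2/224)) = 1/(-60180 + (2 - 2*1/224)) = 1/(-60180 + (2 - 1/112)) = 1/(-60180 + 223/112) = 1/(-6739937/112) = -112/6739937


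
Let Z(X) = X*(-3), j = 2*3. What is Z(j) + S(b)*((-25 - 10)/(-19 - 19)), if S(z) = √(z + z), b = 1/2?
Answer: -649/38 ≈ -17.079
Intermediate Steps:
j = 6
Z(X) = -3*X
b = ½ ≈ 0.50000
S(z) = √2*√z (S(z) = √(2*z) = √2*√z)
Z(j) + S(b)*((-25 - 10)/(-19 - 19)) = -3*6 + (√2*√(½))*((-25 - 10)/(-19 - 19)) = -18 + (√2*(√2/2))*(-35/(-38)) = -18 + 1*(-35*(-1/38)) = -18 + 1*(35/38) = -18 + 35/38 = -649/38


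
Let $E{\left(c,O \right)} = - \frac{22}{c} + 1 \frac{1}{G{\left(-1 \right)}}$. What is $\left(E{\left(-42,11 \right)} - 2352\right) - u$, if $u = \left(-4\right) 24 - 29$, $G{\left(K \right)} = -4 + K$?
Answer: $- \frac{233801}{105} \approx -2226.7$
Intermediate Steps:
$E{\left(c,O \right)} = - \frac{1}{5} - \frac{22}{c}$ ($E{\left(c,O \right)} = - \frac{22}{c} + 1 \frac{1}{-4 - 1} = - \frac{22}{c} + 1 \frac{1}{-5} = - \frac{22}{c} + 1 \left(- \frac{1}{5}\right) = - \frac{22}{c} - \frac{1}{5} = - \frac{1}{5} - \frac{22}{c}$)
$u = -125$ ($u = -96 - 29 = -125$)
$\left(E{\left(-42,11 \right)} - 2352\right) - u = \left(\frac{-110 - -42}{5 \left(-42\right)} - 2352\right) - -125 = \left(\frac{1}{5} \left(- \frac{1}{42}\right) \left(-110 + 42\right) - 2352\right) + 125 = \left(\frac{1}{5} \left(- \frac{1}{42}\right) \left(-68\right) - 2352\right) + 125 = \left(\frac{34}{105} - 2352\right) + 125 = - \frac{246926}{105} + 125 = - \frac{233801}{105}$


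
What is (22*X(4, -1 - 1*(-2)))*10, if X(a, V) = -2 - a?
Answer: -1320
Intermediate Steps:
(22*X(4, -1 - 1*(-2)))*10 = (22*(-2 - 1*4))*10 = (22*(-2 - 4))*10 = (22*(-6))*10 = -132*10 = -1320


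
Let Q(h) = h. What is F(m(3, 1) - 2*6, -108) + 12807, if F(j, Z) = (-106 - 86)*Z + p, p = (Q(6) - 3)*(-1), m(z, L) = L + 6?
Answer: 33540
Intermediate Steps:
m(z, L) = 6 + L
p = -3 (p = (6 - 3)*(-1) = 3*(-1) = -3)
F(j, Z) = -3 - 192*Z (F(j, Z) = (-106 - 86)*Z - 3 = -192*Z - 3 = -3 - 192*Z)
F(m(3, 1) - 2*6, -108) + 12807 = (-3 - 192*(-108)) + 12807 = (-3 + 20736) + 12807 = 20733 + 12807 = 33540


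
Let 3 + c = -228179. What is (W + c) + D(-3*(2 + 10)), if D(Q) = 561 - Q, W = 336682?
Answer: 109097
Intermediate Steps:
c = -228182 (c = -3 - 228179 = -228182)
(W + c) + D(-3*(2 + 10)) = (336682 - 228182) + (561 - (-3)*(2 + 10)) = 108500 + (561 - (-3)*12) = 108500 + (561 - 1*(-36)) = 108500 + (561 + 36) = 108500 + 597 = 109097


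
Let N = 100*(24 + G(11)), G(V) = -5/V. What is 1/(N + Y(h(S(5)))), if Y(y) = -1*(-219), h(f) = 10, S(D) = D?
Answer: 11/28309 ≈ 0.00038857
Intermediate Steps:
Y(y) = 219
N = 25900/11 (N = 100*(24 - 5/11) = 100*(259/11) = 25900/11 ≈ 2354.5)
1/(N + Y(h(S(5)))) = 1/(25900/11 + 219) = 1/(28309/11) = 11/28309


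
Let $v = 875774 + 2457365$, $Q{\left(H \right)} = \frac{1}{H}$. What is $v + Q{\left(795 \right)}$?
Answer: $\frac{2649845506}{795} \approx 3.3331 \cdot 10^{6}$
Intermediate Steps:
$v = 3333139$
$v + Q{\left(795 \right)} = 3333139 + \frac{1}{795} = \frac{2649845506}{795}$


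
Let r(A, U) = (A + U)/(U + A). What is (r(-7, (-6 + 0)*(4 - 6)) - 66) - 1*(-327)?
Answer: 262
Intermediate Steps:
r(A, U) = 1 (r(A, U) = (A + U)/(A + U) = 1)
(r(-7, (-6 + 0)*(4 - 6)) - 66) - 1*(-327) = (1 - 66) - 1*(-327) = -65 + 327 = 262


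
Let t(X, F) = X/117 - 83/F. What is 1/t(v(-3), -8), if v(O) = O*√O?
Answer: 336648/3492787 + 832*I*√3/3492787 ≈ 0.096384 + 0.00041258*I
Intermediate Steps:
v(O) = O^(3/2)
t(X, F) = -83/F + X/117 (t(X, F) = X*(1/117) - 83/F = X/117 - 83/F = -83/F + X/117)
1/t(v(-3), -8) = 1/(-83/(-8) + (-3)^(3/2)/117) = 1/(-83*(-⅛) + (-3*I*√3)/117) = 1/(83/8 - I*√3/39)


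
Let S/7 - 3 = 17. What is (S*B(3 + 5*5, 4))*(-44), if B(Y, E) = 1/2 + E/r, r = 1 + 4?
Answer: -8008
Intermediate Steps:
S = 140 (S = 21 + 7*17 = 21 + 119 = 140)
r = 5
B(Y, E) = 1/2 + E/5
(S*B(3 + 5*5, 4))*(-44) = (140*(1/2 + (1/5)*4))*(-44) = (140*(1/2 + 4/5))*(-44) = (140*(13/10))*(-44) = 182*(-44) = -8008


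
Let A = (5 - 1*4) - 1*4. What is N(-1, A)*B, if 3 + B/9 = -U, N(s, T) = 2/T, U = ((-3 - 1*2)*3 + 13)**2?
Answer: 42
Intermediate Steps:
A = -3 (A = (5 - 4) - 4 = 1 - 4 = -3)
U = 4 (U = ((-3 - 2)*3 + 13)**2 = (-5*3 + 13)**2 = (-15 + 13)**2 = (-2)**2 = 4)
B = -63 (B = -27 + 9*(-1*4) = -27 + 9*(-4) = -27 - 36 = -63)
N(-1, A)*B = (2/(-3))*(-63) = (2*(-1/3))*(-63) = -2/3*(-63) = 42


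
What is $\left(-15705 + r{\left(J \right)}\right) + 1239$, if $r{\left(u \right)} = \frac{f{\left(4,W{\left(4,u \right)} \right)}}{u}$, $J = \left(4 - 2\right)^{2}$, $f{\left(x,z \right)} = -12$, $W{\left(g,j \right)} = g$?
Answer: $-14469$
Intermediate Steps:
$J = 4$ ($J = 2^{2} = 4$)
$r{\left(u \right)} = - \frac{12}{u}$
$\left(-15705 + r{\left(J \right)}\right) + 1239 = \left(-15705 - \frac{12}{4}\right) + 1239 = \left(-15705 - 3\right) + 1239 = -15708 + 1239 = -14469$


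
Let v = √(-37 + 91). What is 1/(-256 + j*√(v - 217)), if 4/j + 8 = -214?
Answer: -1/(256 + 2*I*√(217 - 3*√6)/111) ≈ -0.0039062 + 3.9809e-6*I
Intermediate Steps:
j = -2/111 (j = 4/(-8 - 214) = 4/(-222) = 4*(-1/222) = -2/111 ≈ -0.018018)
v = 3*√6 (v = √54 = 3*√6 ≈ 7.3485)
1/(-256 + j*√(v - 217)) = 1/(-256 - 2*√(3*√6 - 217)/111) = 1/(-256 - 2*√(-217 + 3*√6)/111)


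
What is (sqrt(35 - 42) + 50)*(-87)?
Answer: -4350 - 87*I*sqrt(7) ≈ -4350.0 - 230.18*I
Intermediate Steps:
(sqrt(35 - 42) + 50)*(-87) = (sqrt(-7) + 50)*(-87) = (I*sqrt(7) + 50)*(-87) = (50 + I*sqrt(7))*(-87) = -4350 - 87*I*sqrt(7)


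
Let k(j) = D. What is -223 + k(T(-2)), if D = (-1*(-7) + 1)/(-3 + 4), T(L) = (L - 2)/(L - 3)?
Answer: -215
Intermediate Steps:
T(L) = (-2 + L)/(-3 + L)
D = 8 (D = (7 + 1)/1 = 8*1 = 8)
k(j) = 8
-223 + k(T(-2)) = -223 + 8 = -215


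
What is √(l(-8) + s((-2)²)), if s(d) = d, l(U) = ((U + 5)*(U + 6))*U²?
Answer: 2*√97 ≈ 19.698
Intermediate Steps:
l(U) = U²*(5 + U)*(6 + U) (l(U) = ((5 + U)*(6 + U))*U² = U²*(5 + U)*(6 + U))
√(l(-8) + s((-2)²)) = √((-8)²*(30 + (-8)² + 11*(-8)) + (-2)²) = √(64*(30 + 64 - 88) + 4) = √(64*6 + 4) = √(384 + 4) = √388 = 2*√97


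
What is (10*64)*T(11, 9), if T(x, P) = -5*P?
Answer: -28800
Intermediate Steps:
(10*64)*T(11, 9) = (10*64)*(-5*9) = 640*(-45) = -28800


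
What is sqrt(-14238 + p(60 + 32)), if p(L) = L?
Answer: I*sqrt(14146) ≈ 118.94*I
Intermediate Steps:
sqrt(-14238 + p(60 + 32)) = sqrt(-14238 + (60 + 32)) = sqrt(-14238 + 92) = sqrt(-14146) = I*sqrt(14146)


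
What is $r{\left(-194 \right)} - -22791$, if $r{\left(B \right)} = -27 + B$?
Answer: $22570$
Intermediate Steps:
$r{\left(-194 \right)} - -22791 = \left(-27 - 194\right) - -22791 = -221 + 22791 = 22570$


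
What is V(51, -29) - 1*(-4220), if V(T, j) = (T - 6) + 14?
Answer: 4279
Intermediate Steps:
V(T, j) = 8 + T (V(T, j) = (-6 + T) + 14 = 8 + T)
V(51, -29) - 1*(-4220) = (8 + 51) - 1*(-4220) = 59 + 4220 = 4279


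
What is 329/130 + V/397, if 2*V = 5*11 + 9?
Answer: 134773/51610 ≈ 2.6114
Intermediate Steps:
V = 32 (V = (5*11 + 9)/2 = (55 + 9)/2 = (½)*64 = 32)
329/130 + V/397 = 329/130 + 32/397 = 134773/51610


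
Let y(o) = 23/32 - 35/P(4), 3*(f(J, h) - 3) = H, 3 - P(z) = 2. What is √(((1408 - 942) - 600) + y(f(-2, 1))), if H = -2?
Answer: I*√10770/8 ≈ 12.972*I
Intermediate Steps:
P(z) = 1 (P(z) = 3 - 1*2 = 3 - 2 = 1)
f(J, h) = 7/3 (f(J, h) = 3 + (⅓)*(-2) = 3 - ⅔ = 7/3)
y(o) = -1097/32 (y(o) = 23/32 - 35/1 = 23*(1/32) - 35*1 = 23/32 - 35 = -1097/32)
√(((1408 - 942) - 600) + y(f(-2, 1))) = √(((1408 - 942) - 600) - 1097/32) = √((466 - 600) - 1097/32) = √(-134 - 1097/32) = √(-5385/32) = I*√10770/8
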